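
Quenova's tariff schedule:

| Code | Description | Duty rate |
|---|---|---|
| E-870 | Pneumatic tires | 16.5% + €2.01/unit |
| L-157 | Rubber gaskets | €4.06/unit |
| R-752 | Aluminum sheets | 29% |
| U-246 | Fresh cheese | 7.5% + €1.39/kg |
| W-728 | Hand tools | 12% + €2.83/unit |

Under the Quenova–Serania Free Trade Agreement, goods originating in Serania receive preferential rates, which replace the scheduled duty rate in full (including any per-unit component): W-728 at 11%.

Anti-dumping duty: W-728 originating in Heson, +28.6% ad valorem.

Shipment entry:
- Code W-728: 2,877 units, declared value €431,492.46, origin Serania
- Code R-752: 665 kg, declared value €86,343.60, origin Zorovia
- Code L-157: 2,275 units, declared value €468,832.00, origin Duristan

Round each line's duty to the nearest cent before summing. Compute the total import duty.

€81,740.31

Line 1 (W-728, Serania, 2,877 units, €431,492.46):
Base rate for W-728 is 12% + €2.83/unit.
Origin Serania qualifies under the Quenova–Serania agreement and W-728 is covered: preferential rate 11% applies instead.
The additional-duty order on W-728 targets Heson, not Serania; it does not apply.
Duty = €431,492.46 × 11% = €47,464.17.
Line 2 (R-752, Zorovia, 665 kg, €86,343.60):
Base rate for R-752 is 29%.
Duty = €86,343.60 × 29% = €25,039.64.
Line 3 (L-157, Duristan, 2,275 units, €468,832.00):
Base rate for L-157 is €4.06/unit.
Duty = 2,275 × €4.06 = €9,236.50.
Total = €47,464.17 + €25,039.64 + €9,236.50 = €81,740.31.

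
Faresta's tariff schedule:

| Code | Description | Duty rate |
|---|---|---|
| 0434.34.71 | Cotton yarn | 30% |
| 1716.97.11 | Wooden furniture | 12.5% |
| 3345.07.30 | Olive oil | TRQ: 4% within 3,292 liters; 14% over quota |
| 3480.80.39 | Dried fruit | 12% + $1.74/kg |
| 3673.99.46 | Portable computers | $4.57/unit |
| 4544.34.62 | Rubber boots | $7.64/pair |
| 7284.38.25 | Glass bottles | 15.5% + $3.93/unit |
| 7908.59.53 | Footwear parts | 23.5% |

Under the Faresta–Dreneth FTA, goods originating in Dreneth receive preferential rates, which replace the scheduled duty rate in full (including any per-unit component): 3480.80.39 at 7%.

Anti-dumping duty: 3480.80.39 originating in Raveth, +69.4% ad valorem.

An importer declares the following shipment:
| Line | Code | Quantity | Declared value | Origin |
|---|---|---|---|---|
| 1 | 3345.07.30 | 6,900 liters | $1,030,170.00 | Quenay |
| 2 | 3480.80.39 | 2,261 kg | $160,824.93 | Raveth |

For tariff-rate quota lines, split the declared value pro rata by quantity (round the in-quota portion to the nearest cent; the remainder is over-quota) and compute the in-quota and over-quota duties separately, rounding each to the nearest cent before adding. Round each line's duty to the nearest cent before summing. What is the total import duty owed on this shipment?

$229,919.87

Line 1 (3345.07.30, Quenay, 6,900 liters, $1,030,170.00):
Code 3345.07.30 is under a tariff-rate quota (threshold 3,292 liters). In-quota: 3,292 liters at 4%; over-quota: 3,608 liters at 14%.
Pro-rata value split: in-quota = $1,030,170.00 × 3,292/6,900 = $491,495.60; over-quota = $1,030,170.00 − $491,495.60 = $538,674.40.
In-quota duty = $491,495.60 × 4% = $19,659.82. Over-quota duty = $538,674.40 × 14% = $75,414.42.
Line duty = $19,659.82 + $75,414.42 = $95,074.24.
Line 2 (3480.80.39, Raveth, 2,261 kg, $160,824.93):
Base rate for 3480.80.39 is 12% + $1.74/kg.
3480.80.39 has an FTA preferential rate, but origin Raveth is not Dreneth; base rate stands.
Additional duty on 3480.80.39 from Raveth: +69.4%. Applied ad valorem rate: 12% + 69.4% = 81.4%.
Duty = $160,824.93 × 81.4% + 2,261 × $1.74 = $134,845.63.
Total = $95,074.24 + $134,845.63 = $229,919.87.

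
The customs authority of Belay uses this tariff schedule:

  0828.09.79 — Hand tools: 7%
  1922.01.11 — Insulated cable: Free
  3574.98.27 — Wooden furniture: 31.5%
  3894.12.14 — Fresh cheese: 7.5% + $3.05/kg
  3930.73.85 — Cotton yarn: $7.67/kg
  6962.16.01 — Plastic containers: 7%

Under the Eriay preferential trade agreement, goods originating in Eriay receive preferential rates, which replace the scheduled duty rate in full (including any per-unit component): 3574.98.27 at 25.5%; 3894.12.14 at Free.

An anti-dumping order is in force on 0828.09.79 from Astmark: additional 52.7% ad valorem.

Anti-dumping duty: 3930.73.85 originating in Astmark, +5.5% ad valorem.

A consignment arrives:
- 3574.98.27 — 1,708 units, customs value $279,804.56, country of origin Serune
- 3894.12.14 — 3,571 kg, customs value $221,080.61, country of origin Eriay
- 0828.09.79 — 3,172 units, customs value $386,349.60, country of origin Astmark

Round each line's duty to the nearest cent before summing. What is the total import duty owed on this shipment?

$318,789.15

Line 1 (3574.98.27, Serune, 1,708 units, $279,804.56):
Base rate for 3574.98.27 is 31.5%.
3574.98.27 has an FTA preferential rate, but origin Serune is not Eriay; base rate stands.
Duty = $279,804.56 × 31.5% = $88,138.44.
Line 2 (3894.12.14, Eriay, 3,571 kg, $221,080.61):
Base rate for 3894.12.14 is 7.5% + $3.05/kg.
Origin Eriay qualifies under the Belay–Eriay agreement and 3894.12.14 is covered: preferential rate Free applies instead.
Duty = $221,080.61 × 0% = $0.00.
Line 3 (0828.09.79, Astmark, 3,172 units, $386,349.60):
Base rate for 0828.09.79 is 7%.
Additional duty on 0828.09.79 from Astmark: +52.7%. Applied ad valorem rate: 7% + 52.7% = 59.7%.
Duty = $386,349.60 × 59.7% = $230,650.71.
Total = $88,138.44 + $0.00 + $230,650.71 = $318,789.15.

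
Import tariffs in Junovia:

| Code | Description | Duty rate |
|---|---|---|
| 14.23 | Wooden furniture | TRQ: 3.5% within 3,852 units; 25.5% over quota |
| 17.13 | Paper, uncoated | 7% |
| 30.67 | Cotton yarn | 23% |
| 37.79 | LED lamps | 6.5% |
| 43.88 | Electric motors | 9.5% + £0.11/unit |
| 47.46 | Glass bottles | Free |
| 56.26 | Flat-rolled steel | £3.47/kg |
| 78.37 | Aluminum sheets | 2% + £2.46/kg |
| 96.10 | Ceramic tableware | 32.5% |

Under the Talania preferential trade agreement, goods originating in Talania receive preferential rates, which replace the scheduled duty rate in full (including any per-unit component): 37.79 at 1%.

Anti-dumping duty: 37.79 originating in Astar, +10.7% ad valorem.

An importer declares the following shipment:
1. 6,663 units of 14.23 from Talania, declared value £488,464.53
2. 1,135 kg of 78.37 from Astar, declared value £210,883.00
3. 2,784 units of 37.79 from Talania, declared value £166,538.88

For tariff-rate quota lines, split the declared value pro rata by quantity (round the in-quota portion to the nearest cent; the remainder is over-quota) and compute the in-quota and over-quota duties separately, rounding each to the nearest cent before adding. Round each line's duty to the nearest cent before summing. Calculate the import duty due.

Line 1 (14.23, Talania, 6,663 units, £488,464.53):
Code 14.23 is under a tariff-rate quota (threshold 3,852 units). In-quota: 3,852 units at 3.5%; over-quota: 2,811 units at 25.5%.
Pro-rata value split: in-quota = £488,464.53 × 3,852/6,663 = £282,390.12; over-quota = £488,464.53 − £282,390.12 = £206,074.41.
In-quota duty = £282,390.12 × 3.5% = £9,883.65. Over-quota duty = £206,074.41 × 25.5% = £52,548.97.
Line duty = £9,883.65 + £52,548.97 = £62,432.62.
Line 2 (78.37, Astar, 1,135 kg, £210,883.00):
Base rate for 78.37 is 2% + £2.46/kg.
Duty = £210,883.00 × 2% + 1,135 × £2.46 = £7,009.76.
Line 3 (37.79, Talania, 2,784 units, £166,538.88):
Base rate for 37.79 is 6.5%.
Origin Talania qualifies under the Junovia–Talania agreement and 37.79 is covered: preferential rate 1% applies instead.
The additional-duty order on 37.79 targets Astar, not Talania; it does not apply.
Duty = £166,538.88 × 1% = £1,665.39.
Total = £62,432.62 + £7,009.76 + £1,665.39 = £71,107.77.

£71,107.77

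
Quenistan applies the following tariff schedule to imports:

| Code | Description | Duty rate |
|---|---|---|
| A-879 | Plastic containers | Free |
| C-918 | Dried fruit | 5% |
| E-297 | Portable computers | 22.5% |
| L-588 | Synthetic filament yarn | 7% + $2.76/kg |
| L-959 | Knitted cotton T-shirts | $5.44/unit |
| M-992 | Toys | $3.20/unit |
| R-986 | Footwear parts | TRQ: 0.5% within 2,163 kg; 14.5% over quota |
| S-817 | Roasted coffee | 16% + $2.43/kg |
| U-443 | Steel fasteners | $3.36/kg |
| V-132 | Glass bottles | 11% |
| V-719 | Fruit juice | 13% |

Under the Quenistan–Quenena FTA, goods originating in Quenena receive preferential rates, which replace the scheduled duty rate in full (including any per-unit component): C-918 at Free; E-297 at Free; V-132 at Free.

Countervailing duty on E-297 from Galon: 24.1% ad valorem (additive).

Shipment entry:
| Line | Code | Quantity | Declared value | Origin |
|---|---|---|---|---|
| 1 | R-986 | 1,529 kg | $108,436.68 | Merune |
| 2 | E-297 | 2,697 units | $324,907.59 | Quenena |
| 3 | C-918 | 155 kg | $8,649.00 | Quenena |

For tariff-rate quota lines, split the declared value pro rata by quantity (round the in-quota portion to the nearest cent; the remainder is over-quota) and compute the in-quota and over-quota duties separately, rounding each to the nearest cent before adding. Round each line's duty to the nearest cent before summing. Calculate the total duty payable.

$542.18

Line 1 (R-986, Merune, 1,529 kg, $108,436.68):
Code R-986 is under a tariff-rate quota (threshold 2,163 kg). Quantity 1,529 kg is within the quota, so the in-quota rate 0.5% applies to the full value.
Duty = $108,436.68 × 0.5% = $542.18.
Line 2 (E-297, Quenena, 2,697 units, $324,907.59):
Base rate for E-297 is 22.5%.
Origin Quenena qualifies under the Quenistan–Quenena agreement and E-297 is covered: preferential rate Free applies instead.
The additional-duty order on E-297 targets Galon, not Quenena; it does not apply.
Duty = $324,907.59 × 0% = $0.00.
Line 3 (C-918, Quenena, 155 kg, $8,649.00):
Base rate for C-918 is 5%.
Origin Quenena qualifies under the Quenistan–Quenena agreement and C-918 is covered: preferential rate Free applies instead.
Duty = $8,649.00 × 0% = $0.00.
Total = $542.18 + $0.00 + $0.00 = $542.18.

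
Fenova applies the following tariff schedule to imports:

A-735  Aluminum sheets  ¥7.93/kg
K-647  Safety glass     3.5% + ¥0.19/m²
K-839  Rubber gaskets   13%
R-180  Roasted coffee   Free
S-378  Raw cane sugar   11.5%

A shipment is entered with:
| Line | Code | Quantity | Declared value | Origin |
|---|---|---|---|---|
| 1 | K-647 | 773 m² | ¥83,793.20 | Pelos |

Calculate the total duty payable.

¥3,079.63

Line 1 (K-647, Pelos, 773 m², ¥83,793.20):
Base rate for K-647 is 3.5% + ¥0.19/m².
Duty = ¥83,793.20 × 3.5% + 773 × ¥0.19 = ¥3,079.63.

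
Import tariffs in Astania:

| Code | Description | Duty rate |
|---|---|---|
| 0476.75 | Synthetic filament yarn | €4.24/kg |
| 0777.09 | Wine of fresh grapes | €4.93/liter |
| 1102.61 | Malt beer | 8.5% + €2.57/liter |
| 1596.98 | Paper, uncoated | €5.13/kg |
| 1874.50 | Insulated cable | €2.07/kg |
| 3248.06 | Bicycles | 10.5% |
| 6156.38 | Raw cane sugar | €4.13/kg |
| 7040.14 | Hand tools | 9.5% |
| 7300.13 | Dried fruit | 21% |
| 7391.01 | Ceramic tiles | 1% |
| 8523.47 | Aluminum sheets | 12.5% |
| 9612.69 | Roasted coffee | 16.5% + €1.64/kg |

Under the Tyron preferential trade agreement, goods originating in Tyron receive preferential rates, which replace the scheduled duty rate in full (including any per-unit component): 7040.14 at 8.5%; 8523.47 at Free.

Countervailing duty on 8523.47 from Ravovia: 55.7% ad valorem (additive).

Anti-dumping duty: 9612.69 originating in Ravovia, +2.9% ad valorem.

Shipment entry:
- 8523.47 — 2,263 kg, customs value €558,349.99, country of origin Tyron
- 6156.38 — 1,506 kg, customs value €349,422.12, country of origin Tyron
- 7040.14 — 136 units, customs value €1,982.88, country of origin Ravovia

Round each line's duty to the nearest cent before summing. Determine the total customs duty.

Line 1 (8523.47, Tyron, 2,263 kg, €558,349.99):
Base rate for 8523.47 is 12.5%.
Origin Tyron qualifies under the Astania–Tyron agreement and 8523.47 is covered: preferential rate Free applies instead.
The additional-duty order on 8523.47 targets Ravovia, not Tyron; it does not apply.
Duty = €558,349.99 × 0% = €0.00.
Line 2 (6156.38, Tyron, 1,506 kg, €349,422.12):
Base rate for 6156.38 is €4.13/kg.
Origin Tyron is the FTA partner but 6156.38 is not on the preference list; base rate stands.
Duty = 1,506 × €4.13 = €6,219.78.
Line 3 (7040.14, Ravovia, 136 units, €1,982.88):
Base rate for 7040.14 is 9.5%.
7040.14 has an FTA preferential rate, but origin Ravovia is not Tyron; base rate stands.
Duty = €1,982.88 × 9.5% = €188.37.
Total = €0.00 + €6,219.78 + €188.37 = €6,408.15.

€6,408.15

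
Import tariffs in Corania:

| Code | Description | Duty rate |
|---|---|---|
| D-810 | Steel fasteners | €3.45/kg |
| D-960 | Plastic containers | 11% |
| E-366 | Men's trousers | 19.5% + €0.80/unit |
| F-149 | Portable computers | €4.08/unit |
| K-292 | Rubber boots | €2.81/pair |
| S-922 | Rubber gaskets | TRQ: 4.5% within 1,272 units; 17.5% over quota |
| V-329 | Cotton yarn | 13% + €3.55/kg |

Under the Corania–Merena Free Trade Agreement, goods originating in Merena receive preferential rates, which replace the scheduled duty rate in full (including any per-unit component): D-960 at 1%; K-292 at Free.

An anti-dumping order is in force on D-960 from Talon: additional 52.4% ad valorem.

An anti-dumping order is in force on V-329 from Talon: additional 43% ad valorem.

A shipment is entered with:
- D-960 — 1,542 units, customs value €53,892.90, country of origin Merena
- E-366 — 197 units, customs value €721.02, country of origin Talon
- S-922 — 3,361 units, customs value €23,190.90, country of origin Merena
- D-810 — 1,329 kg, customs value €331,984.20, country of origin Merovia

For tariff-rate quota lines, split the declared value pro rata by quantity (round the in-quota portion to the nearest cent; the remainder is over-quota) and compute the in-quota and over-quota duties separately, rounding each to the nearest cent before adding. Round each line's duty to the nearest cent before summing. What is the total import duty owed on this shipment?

Line 1 (D-960, Merena, 1,542 units, €53,892.90):
Base rate for D-960 is 11%.
Origin Merena qualifies under the Corania–Merena agreement and D-960 is covered: preferential rate 1% applies instead.
The additional-duty order on D-960 targets Talon, not Merena; it does not apply.
Duty = €53,892.90 × 1% = €538.93.
Line 2 (E-366, Talon, 197 units, €721.02):
Base rate for E-366 is 19.5% + €0.80/unit.
Duty = €721.02 × 19.5% + 197 × €0.80 = €298.20.
Line 3 (S-922, Merena, 3,361 units, €23,190.90):
Code S-922 is under a tariff-rate quota (threshold 1,272 units). In-quota: 1,272 units at 4.5%; over-quota: 2,089 units at 17.5%.
Pro-rata value split: in-quota = €23,190.90 × 1,272/3,361 = €8,776.80; over-quota = €23,190.90 − €8,776.80 = €14,414.10.
In-quota duty = €8,776.80 × 4.5% = €394.96. Over-quota duty = €14,414.10 × 17.5% = €2,522.47.
Line duty = €394.96 + €2,522.47 = €2,917.43.
Line 4 (D-810, Merovia, 1,329 kg, €331,984.20):
Base rate for D-810 is €3.45/kg.
Duty = 1,329 × €3.45 = €4,585.05.
Total = €538.93 + €298.20 + €2,917.43 + €4,585.05 = €8,339.61.

€8,339.61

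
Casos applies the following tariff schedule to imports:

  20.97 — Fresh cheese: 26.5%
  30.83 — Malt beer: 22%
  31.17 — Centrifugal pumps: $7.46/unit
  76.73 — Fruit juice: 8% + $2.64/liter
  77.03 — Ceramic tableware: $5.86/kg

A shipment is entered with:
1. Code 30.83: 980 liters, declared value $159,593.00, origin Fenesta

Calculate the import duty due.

$35,110.46

Line 1 (30.83, Fenesta, 980 liters, $159,593.00):
Base rate for 30.83 is 22%.
Duty = $159,593.00 × 22% = $35,110.46.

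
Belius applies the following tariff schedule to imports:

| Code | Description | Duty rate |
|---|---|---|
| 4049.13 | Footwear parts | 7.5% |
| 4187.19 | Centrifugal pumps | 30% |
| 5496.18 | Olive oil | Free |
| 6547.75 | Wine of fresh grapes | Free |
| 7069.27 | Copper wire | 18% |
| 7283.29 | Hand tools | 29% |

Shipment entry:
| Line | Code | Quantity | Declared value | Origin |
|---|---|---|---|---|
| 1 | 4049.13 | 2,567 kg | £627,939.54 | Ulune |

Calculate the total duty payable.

£47,095.47

Line 1 (4049.13, Ulune, 2,567 kg, £627,939.54):
Base rate for 4049.13 is 7.5%.
Duty = £627,939.54 × 7.5% = £47,095.47.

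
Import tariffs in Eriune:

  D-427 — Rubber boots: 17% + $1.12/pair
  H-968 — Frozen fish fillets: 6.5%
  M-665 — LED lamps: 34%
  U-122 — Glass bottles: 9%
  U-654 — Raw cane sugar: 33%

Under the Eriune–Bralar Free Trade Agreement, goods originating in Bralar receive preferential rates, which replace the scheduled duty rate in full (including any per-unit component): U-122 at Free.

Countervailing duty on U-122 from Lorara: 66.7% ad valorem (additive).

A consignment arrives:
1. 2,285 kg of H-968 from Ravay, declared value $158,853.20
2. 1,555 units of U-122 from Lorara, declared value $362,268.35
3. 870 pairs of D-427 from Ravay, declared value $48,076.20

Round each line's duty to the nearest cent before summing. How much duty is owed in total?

Line 1 (H-968, Ravay, 2,285 kg, $158,853.20):
Base rate for H-968 is 6.5%.
Duty = $158,853.20 × 6.5% = $10,325.46.
Line 2 (U-122, Lorara, 1,555 units, $362,268.35):
Base rate for U-122 is 9%.
U-122 has an FTA preferential rate, but origin Lorara is not Bralar; base rate stands.
Additional duty on U-122 from Lorara: +66.7%. Applied ad valorem rate: 9% + 66.7% = 75.7%.
Duty = $362,268.35 × 75.7% = $274,237.14.
Line 3 (D-427, Ravay, 870 pairs, $48,076.20):
Base rate for D-427 is 17% + $1.12/pair.
Duty = $48,076.20 × 17% + 870 × $1.12 = $9,147.35.
Total = $10,325.46 + $274,237.14 + $9,147.35 = $293,709.95.

$293,709.95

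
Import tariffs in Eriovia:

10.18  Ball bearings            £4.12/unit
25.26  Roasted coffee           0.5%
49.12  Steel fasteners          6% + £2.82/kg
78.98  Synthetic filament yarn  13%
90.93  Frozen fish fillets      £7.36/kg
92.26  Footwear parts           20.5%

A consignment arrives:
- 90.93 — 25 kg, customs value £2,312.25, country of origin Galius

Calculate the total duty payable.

£184.00

Line 1 (90.93, Galius, 25 kg, £2,312.25):
Base rate for 90.93 is £7.36/kg.
Duty = 25 × £7.36 = £184.00.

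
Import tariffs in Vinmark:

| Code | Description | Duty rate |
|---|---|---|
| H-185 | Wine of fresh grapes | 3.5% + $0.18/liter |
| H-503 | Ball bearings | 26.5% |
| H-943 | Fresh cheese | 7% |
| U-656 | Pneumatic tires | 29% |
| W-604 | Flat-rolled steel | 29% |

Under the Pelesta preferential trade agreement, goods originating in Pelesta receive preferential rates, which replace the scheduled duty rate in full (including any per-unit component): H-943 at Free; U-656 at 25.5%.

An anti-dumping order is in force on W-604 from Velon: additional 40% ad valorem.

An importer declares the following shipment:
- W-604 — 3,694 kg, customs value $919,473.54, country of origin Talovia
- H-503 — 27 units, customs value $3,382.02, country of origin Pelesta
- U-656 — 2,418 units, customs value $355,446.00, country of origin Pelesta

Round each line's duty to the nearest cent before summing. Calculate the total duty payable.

Line 1 (W-604, Talovia, 3,694 kg, $919,473.54):
Base rate for W-604 is 29%.
The additional-duty order on W-604 targets Velon, not Talovia; it does not apply.
Duty = $919,473.54 × 29% = $266,647.33.
Line 2 (H-503, Pelesta, 27 units, $3,382.02):
Base rate for H-503 is 26.5%.
Origin Pelesta is the FTA partner but H-503 is not on the preference list; base rate stands.
Duty = $3,382.02 × 26.5% = $896.24.
Line 3 (U-656, Pelesta, 2,418 units, $355,446.00):
Base rate for U-656 is 29%.
Origin Pelesta qualifies under the Vinmark–Pelesta agreement and U-656 is covered: preferential rate 25.5% applies instead.
Duty = $355,446.00 × 25.5% = $90,638.73.
Total = $266,647.33 + $896.24 + $90,638.73 = $358,182.30.

$358,182.30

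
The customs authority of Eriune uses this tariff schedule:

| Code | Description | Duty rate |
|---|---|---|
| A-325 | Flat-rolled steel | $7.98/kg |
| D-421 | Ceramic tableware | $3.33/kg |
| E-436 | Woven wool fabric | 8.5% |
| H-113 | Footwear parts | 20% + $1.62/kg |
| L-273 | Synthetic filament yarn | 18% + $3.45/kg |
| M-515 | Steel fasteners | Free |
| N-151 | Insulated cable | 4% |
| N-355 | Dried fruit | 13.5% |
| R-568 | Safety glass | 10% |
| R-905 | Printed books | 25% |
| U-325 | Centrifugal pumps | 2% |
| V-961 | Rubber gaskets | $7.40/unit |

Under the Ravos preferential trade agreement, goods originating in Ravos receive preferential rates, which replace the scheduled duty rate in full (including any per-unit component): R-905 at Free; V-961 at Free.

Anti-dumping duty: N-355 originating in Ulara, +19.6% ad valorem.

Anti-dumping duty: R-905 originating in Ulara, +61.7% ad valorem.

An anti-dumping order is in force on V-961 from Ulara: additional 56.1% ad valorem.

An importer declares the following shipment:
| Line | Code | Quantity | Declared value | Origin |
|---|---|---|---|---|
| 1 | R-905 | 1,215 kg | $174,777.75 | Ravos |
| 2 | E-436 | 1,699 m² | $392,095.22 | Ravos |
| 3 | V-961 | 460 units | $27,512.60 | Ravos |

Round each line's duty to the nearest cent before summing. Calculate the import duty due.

$33,328.09

Line 1 (R-905, Ravos, 1,215 kg, $174,777.75):
Base rate for R-905 is 25%.
Origin Ravos qualifies under the Eriune–Ravos agreement and R-905 is covered: preferential rate Free applies instead.
The additional-duty order on R-905 targets Ulara, not Ravos; it does not apply.
Duty = $174,777.75 × 0% = $0.00.
Line 2 (E-436, Ravos, 1,699 m², $392,095.22):
Base rate for E-436 is 8.5%.
Origin Ravos is the FTA partner but E-436 is not on the preference list; base rate stands.
Duty = $392,095.22 × 8.5% = $33,328.09.
Line 3 (V-961, Ravos, 460 units, $27,512.60):
Base rate for V-961 is $7.40/unit.
Origin Ravos qualifies under the Eriune–Ravos agreement and V-961 is covered: preferential rate Free applies instead.
The additional-duty order on V-961 targets Ulara, not Ravos; it does not apply.
Duty = $27,512.60 × 0% = $0.00.
Total = $0.00 + $33,328.09 + $0.00 = $33,328.09.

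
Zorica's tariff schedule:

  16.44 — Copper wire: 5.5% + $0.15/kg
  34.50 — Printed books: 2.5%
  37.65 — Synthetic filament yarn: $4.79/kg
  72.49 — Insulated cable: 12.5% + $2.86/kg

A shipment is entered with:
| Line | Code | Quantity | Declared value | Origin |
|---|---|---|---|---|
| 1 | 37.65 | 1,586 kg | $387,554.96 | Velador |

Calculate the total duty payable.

Line 1 (37.65, Velador, 1,586 kg, $387,554.96):
Base rate for 37.65 is $4.79/kg.
Duty = 1,586 × $4.79 = $7,596.94.

$7,596.94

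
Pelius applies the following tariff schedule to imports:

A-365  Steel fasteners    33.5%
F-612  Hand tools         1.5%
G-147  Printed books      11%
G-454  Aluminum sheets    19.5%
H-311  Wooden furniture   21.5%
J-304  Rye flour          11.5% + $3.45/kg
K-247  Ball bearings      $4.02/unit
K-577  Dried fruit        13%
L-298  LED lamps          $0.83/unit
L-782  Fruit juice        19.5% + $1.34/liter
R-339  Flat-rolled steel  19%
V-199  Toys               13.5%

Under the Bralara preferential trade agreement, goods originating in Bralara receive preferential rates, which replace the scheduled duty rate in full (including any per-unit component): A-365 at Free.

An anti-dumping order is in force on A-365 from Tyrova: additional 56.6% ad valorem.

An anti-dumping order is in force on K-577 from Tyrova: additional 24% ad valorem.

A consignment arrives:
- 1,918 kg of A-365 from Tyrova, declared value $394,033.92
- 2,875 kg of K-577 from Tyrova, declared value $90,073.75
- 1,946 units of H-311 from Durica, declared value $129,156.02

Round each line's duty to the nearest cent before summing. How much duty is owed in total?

$416,120.39

Line 1 (A-365, Tyrova, 1,918 kg, $394,033.92):
Base rate for A-365 is 33.5%.
A-365 has an FTA preferential rate, but origin Tyrova is not Bralara; base rate stands.
Additional duty on A-365 from Tyrova: +56.6%. Applied ad valorem rate: 33.5% + 56.6% = 90.1%.
Duty = $394,033.92 × 90.1% = $355,024.56.
Line 2 (K-577, Tyrova, 2,875 kg, $90,073.75):
Base rate for K-577 is 13%.
Additional duty on K-577 from Tyrova: +24%. Applied ad valorem rate: 13% + 24% = 37%.
Duty = $90,073.75 × 37% = $33,327.29.
Line 3 (H-311, Durica, 1,946 units, $129,156.02):
Base rate for H-311 is 21.5%.
Duty = $129,156.02 × 21.5% = $27,768.54.
Total = $355,024.56 + $33,327.29 + $27,768.54 = $416,120.39.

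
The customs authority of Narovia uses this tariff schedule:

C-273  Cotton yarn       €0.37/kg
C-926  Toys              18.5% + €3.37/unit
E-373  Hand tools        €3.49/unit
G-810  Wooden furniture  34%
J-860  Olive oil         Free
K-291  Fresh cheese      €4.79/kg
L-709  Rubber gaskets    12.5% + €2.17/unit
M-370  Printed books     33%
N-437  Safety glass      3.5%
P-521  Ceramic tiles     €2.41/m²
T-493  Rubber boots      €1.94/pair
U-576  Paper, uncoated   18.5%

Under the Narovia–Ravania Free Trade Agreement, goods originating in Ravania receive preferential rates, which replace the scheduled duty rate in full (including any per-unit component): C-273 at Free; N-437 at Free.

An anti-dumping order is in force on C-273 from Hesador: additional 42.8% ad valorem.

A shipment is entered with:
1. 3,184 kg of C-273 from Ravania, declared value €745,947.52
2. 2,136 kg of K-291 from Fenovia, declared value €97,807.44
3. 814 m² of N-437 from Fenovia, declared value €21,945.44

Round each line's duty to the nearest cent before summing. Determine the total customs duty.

Line 1 (C-273, Ravania, 3,184 kg, €745,947.52):
Base rate for C-273 is €0.37/kg.
Origin Ravania qualifies under the Narovia–Ravania agreement and C-273 is covered: preferential rate Free applies instead.
The additional-duty order on C-273 targets Hesador, not Ravania; it does not apply.
Duty = €745,947.52 × 0% = €0.00.
Line 2 (K-291, Fenovia, 2,136 kg, €97,807.44):
Base rate for K-291 is €4.79/kg.
Duty = 2,136 × €4.79 = €10,231.44.
Line 3 (N-437, Fenovia, 814 m², €21,945.44):
Base rate for N-437 is 3.5%.
N-437 has an FTA preferential rate, but origin Fenovia is not Ravania; base rate stands.
Duty = €21,945.44 × 3.5% = €768.09.
Total = €0.00 + €10,231.44 + €768.09 = €10,999.53.

€10,999.53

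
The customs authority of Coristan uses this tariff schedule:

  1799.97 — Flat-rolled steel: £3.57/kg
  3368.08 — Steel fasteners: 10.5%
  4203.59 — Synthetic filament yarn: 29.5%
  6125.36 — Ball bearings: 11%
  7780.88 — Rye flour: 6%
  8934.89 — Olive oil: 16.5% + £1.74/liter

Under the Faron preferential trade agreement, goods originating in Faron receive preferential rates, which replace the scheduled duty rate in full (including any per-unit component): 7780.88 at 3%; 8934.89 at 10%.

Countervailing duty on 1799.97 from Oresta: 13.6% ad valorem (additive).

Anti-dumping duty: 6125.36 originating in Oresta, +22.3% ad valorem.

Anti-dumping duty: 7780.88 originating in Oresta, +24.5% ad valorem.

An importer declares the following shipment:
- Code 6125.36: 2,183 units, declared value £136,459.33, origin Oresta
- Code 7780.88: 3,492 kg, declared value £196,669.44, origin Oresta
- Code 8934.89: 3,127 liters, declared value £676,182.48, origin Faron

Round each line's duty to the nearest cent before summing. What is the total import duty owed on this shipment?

Line 1 (6125.36, Oresta, 2,183 units, £136,459.33):
Base rate for 6125.36 is 11%.
Additional duty on 6125.36 from Oresta: +22.3%. Applied ad valorem rate: 11% + 22.3% = 33.3%.
Duty = £136,459.33 × 33.3% = £45,440.96.
Line 2 (7780.88, Oresta, 3,492 kg, £196,669.44):
Base rate for 7780.88 is 6%.
7780.88 has an FTA preferential rate, but origin Oresta is not Faron; base rate stands.
Additional duty on 7780.88 from Oresta: +24.5%. Applied ad valorem rate: 6% + 24.5% = 30.5%.
Duty = £196,669.44 × 30.5% = £59,984.18.
Line 3 (8934.89, Faron, 3,127 liters, £676,182.48):
Base rate for 8934.89 is 16.5% + £1.74/liter.
Origin Faron qualifies under the Coristan–Faron agreement and 8934.89 is covered: preferential rate 10% applies instead.
Duty = £676,182.48 × 10% = £67,618.25.
Total = £45,440.96 + £59,984.18 + £67,618.25 = £173,043.39.

£173,043.39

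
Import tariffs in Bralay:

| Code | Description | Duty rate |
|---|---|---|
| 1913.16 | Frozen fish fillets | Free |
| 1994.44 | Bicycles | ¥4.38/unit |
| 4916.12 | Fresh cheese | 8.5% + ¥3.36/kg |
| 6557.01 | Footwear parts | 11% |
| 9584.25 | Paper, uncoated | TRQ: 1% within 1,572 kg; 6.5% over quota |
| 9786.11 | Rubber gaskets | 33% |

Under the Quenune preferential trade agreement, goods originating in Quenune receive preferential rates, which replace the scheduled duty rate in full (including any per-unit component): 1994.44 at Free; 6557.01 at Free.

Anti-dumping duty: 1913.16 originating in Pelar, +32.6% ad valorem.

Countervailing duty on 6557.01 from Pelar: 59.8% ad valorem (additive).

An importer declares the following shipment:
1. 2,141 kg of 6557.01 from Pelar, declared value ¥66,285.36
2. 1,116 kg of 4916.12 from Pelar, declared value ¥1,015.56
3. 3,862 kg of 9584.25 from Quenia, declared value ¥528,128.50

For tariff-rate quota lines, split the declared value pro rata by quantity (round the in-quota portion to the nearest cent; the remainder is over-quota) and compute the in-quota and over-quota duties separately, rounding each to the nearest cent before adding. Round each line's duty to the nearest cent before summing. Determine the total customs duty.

Line 1 (6557.01, Pelar, 2,141 kg, ¥66,285.36):
Base rate for 6557.01 is 11%.
6557.01 has an FTA preferential rate, but origin Pelar is not Quenune; base rate stands.
Additional duty on 6557.01 from Pelar: +59.8%. Applied ad valorem rate: 11% + 59.8% = 70.8%.
Duty = ¥66,285.36 × 70.8% = ¥46,930.03.
Line 2 (4916.12, Pelar, 1,116 kg, ¥1,015.56):
Base rate for 4916.12 is 8.5% + ¥3.36/kg.
Duty = ¥1,015.56 × 8.5% + 1,116 × ¥3.36 = ¥3,836.08.
Line 3 (9584.25, Quenia, 3,862 kg, ¥528,128.50):
Code 9584.25 is under a tariff-rate quota (threshold 1,572 kg). In-quota: 1,572 kg at 1%; over-quota: 2,290 kg at 6.5%.
Pro-rata value split: in-quota = ¥528,128.50 × 1,572/3,862 = ¥214,971.00; over-quota = ¥528,128.50 − ¥214,971.00 = ¥313,157.50.
In-quota duty = ¥214,971.00 × 1% = ¥2,149.71. Over-quota duty = ¥313,157.50 × 6.5% = ¥20,355.24.
Line duty = ¥2,149.71 + ¥20,355.24 = ¥22,504.95.
Total = ¥46,930.03 + ¥3,836.08 + ¥22,504.95 = ¥73,271.06.

¥73,271.06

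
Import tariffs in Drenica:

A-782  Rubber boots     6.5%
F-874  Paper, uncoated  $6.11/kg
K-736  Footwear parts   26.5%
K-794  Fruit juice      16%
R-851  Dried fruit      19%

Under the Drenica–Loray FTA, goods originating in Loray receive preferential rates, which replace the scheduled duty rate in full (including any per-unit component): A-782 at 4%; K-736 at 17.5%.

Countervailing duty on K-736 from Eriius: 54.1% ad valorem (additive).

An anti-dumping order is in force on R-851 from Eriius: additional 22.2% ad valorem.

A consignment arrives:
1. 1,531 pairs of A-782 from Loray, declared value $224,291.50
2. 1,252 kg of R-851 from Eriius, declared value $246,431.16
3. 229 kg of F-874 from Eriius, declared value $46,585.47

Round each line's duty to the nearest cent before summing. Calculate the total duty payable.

$111,900.49

Line 1 (A-782, Loray, 1,531 pairs, $224,291.50):
Base rate for A-782 is 6.5%.
Origin Loray qualifies under the Drenica–Loray agreement and A-782 is covered: preferential rate 4% applies instead.
Duty = $224,291.50 × 4% = $8,971.66.
Line 2 (R-851, Eriius, 1,252 kg, $246,431.16):
Base rate for R-851 is 19%.
Additional duty on R-851 from Eriius: +22.2%. Applied ad valorem rate: 19% + 22.2% = 41.2%.
Duty = $246,431.16 × 41.2% = $101,529.64.
Line 3 (F-874, Eriius, 229 kg, $46,585.47):
Base rate for F-874 is $6.11/kg.
Duty = 229 × $6.11 = $1,399.19.
Total = $8,971.66 + $101,529.64 + $1,399.19 = $111,900.49.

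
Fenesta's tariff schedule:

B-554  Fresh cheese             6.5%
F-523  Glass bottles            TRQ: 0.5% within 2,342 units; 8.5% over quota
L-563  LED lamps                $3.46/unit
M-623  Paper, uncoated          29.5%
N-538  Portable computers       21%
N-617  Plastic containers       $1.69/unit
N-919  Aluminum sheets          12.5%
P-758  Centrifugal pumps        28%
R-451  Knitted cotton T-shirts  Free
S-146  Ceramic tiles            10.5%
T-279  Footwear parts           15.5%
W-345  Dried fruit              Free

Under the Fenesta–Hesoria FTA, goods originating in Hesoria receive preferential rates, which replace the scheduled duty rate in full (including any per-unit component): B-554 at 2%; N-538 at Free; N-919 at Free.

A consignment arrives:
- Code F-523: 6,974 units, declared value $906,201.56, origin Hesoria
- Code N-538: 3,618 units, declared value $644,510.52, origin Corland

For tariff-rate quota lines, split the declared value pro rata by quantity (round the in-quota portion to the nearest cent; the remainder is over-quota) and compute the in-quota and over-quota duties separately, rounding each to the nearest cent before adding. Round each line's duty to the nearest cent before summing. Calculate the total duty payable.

Line 1 (F-523, Hesoria, 6,974 units, $906,201.56):
Code F-523 is under a tariff-rate quota (threshold 2,342 units). In-quota: 2,342 units at 0.5%; over-quota: 4,632 units at 8.5%.
Pro-rata value split: in-quota = $906,201.56 × 2,342/6,974 = $304,319.48; over-quota = $906,201.56 − $304,319.48 = $601,882.08.
In-quota duty = $304,319.48 × 0.5% = $1,521.60. Over-quota duty = $601,882.08 × 8.5% = $51,159.98.
Line duty = $1,521.60 + $51,159.98 = $52,681.58.
Line 2 (N-538, Corland, 3,618 units, $644,510.52):
Base rate for N-538 is 21%.
N-538 has an FTA preferential rate, but origin Corland is not Hesoria; base rate stands.
Duty = $644,510.52 × 21% = $135,347.21.
Total = $52,681.58 + $135,347.21 = $188,028.79.

$188,028.79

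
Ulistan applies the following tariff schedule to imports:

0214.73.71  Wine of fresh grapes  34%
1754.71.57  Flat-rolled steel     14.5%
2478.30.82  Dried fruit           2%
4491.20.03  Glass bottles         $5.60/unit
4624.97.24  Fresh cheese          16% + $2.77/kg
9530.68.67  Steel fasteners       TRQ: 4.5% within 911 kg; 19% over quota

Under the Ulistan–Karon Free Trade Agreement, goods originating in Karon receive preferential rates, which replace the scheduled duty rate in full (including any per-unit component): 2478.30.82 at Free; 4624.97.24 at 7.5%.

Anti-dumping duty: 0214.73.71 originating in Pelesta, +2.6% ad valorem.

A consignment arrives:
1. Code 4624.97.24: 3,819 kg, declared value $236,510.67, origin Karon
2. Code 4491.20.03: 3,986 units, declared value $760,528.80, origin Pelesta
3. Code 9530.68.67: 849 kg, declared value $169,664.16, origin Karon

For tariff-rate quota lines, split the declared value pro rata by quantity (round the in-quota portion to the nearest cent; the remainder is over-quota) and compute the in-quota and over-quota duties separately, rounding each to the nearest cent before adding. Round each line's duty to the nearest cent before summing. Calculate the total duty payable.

$47,694.79

Line 1 (4624.97.24, Karon, 3,819 kg, $236,510.67):
Base rate for 4624.97.24 is 16% + $2.77/kg.
Origin Karon qualifies under the Ulistan–Karon agreement and 4624.97.24 is covered: preferential rate 7.5% applies instead.
Duty = $236,510.67 × 7.5% = $17,738.30.
Line 2 (4491.20.03, Pelesta, 3,986 units, $760,528.80):
Base rate for 4491.20.03 is $5.60/unit.
Duty = 3,986 × $5.60 = $22,321.60.
Line 3 (9530.68.67, Karon, 849 kg, $169,664.16):
Code 9530.68.67 is under a tariff-rate quota (threshold 911 kg). Quantity 849 kg is within the quota, so the in-quota rate 4.5% applies to the full value.
Duty = $169,664.16 × 4.5% = $7,634.89.
Total = $17,738.30 + $22,321.60 + $7,634.89 = $47,694.79.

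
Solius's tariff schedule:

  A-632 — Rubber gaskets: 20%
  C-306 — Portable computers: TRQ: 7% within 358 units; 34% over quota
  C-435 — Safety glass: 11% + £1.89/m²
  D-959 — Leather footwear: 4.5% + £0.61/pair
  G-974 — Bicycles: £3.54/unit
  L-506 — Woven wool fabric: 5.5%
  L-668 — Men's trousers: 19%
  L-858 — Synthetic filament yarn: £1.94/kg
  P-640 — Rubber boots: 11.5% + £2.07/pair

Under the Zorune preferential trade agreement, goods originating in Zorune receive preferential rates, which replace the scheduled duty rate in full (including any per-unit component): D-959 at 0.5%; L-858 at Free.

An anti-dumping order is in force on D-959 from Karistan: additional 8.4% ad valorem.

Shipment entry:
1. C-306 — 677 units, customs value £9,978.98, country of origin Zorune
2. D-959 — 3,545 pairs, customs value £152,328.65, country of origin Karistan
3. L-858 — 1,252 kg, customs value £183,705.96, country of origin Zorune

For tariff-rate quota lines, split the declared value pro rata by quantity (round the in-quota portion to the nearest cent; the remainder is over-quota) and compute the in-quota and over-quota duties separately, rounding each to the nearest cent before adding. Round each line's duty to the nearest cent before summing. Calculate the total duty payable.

£23,780.93

Line 1 (C-306, Zorune, 677 units, £9,978.98):
Code C-306 is under a tariff-rate quota (threshold 358 units). In-quota: 358 units at 7%; over-quota: 319 units at 34%.
Pro-rata value split: in-quota = £9,978.98 × 358/677 = £5,276.92; over-quota = £9,978.98 − £5,276.92 = £4,702.06.
In-quota duty = £5,276.92 × 7% = £369.38. Over-quota duty = £4,702.06 × 34% = £1,598.70.
Line duty = £369.38 + £1,598.70 = £1,968.08.
Line 2 (D-959, Karistan, 3,545 pairs, £152,328.65):
Base rate for D-959 is 4.5% + £0.61/pair.
D-959 has an FTA preferential rate, but origin Karistan is not Zorune; base rate stands.
Additional duty on D-959 from Karistan: +8.4%. Applied ad valorem rate: 4.5% + 8.4% = 12.9%.
Duty = £152,328.65 × 12.9% + 3,545 × £0.61 = £21,812.85.
Line 3 (L-858, Zorune, 1,252 kg, £183,705.96):
Base rate for L-858 is £1.94/kg.
Origin Zorune qualifies under the Solius–Zorune agreement and L-858 is covered: preferential rate Free applies instead.
Duty = £183,705.96 × 0% = £0.00.
Total = £1,968.08 + £21,812.85 + £0.00 = £23,780.93.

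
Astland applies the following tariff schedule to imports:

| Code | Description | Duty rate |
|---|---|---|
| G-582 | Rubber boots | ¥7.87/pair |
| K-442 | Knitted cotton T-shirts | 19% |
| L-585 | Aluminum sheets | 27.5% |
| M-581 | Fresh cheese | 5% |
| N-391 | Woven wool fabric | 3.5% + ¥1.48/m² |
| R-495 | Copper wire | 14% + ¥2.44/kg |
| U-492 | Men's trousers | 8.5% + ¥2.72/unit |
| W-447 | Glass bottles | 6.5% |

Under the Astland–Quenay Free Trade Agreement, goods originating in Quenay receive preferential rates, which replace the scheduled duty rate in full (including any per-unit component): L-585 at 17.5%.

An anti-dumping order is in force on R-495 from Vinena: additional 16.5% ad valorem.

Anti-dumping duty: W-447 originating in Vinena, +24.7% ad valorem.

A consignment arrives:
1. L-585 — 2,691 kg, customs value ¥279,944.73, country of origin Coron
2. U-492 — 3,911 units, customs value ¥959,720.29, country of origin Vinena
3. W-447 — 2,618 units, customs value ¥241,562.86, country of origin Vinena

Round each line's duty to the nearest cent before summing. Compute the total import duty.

Line 1 (L-585, Coron, 2,691 kg, ¥279,944.73):
Base rate for L-585 is 27.5%.
L-585 has an FTA preferential rate, but origin Coron is not Quenay; base rate stands.
Duty = ¥279,944.73 × 27.5% = ¥76,984.80.
Line 2 (U-492, Vinena, 3,911 units, ¥959,720.29):
Base rate for U-492 is 8.5% + ¥2.72/unit.
Duty = ¥959,720.29 × 8.5% + 3,911 × ¥2.72 = ¥92,214.14.
Line 3 (W-447, Vinena, 2,618 units, ¥241,562.86):
Base rate for W-447 is 6.5%.
Additional duty on W-447 from Vinena: +24.7%. Applied ad valorem rate: 6.5% + 24.7% = 31.2%.
Duty = ¥241,562.86 × 31.2% = ¥75,367.61.
Total = ¥76,984.80 + ¥92,214.14 + ¥75,367.61 = ¥244,566.55.

¥244,566.55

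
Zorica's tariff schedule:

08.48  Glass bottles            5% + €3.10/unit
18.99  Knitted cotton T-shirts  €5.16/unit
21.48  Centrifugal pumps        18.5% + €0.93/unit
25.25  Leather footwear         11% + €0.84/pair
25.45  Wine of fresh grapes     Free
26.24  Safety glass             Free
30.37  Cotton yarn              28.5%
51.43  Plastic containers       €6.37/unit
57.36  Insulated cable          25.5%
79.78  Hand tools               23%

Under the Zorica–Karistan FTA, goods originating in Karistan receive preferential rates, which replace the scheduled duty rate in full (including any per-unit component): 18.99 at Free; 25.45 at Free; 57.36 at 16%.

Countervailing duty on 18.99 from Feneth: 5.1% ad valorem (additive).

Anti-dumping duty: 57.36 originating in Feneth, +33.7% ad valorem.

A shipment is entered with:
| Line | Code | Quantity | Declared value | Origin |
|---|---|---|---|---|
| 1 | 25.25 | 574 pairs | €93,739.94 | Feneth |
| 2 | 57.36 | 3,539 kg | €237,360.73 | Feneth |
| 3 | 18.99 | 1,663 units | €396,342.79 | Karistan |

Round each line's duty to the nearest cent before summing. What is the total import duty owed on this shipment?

Line 1 (25.25, Feneth, 574 pairs, €93,739.94):
Base rate for 25.25 is 11% + €0.84/pair.
Duty = €93,739.94 × 11% + 574 × €0.84 = €10,793.55.
Line 2 (57.36, Feneth, 3,539 kg, €237,360.73):
Base rate for 57.36 is 25.5%.
57.36 has an FTA preferential rate, but origin Feneth is not Karistan; base rate stands.
Additional duty on 57.36 from Feneth: +33.7%. Applied ad valorem rate: 25.5% + 33.7% = 59.2%.
Duty = €237,360.73 × 59.2% = €140,517.55.
Line 3 (18.99, Karistan, 1,663 units, €396,342.79):
Base rate for 18.99 is €5.16/unit.
Origin Karistan qualifies under the Zorica–Karistan agreement and 18.99 is covered: preferential rate Free applies instead.
The additional-duty order on 18.99 targets Feneth, not Karistan; it does not apply.
Duty = €396,342.79 × 0% = €0.00.
Total = €10,793.55 + €140,517.55 + €0.00 = €151,311.10.

€151,311.10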